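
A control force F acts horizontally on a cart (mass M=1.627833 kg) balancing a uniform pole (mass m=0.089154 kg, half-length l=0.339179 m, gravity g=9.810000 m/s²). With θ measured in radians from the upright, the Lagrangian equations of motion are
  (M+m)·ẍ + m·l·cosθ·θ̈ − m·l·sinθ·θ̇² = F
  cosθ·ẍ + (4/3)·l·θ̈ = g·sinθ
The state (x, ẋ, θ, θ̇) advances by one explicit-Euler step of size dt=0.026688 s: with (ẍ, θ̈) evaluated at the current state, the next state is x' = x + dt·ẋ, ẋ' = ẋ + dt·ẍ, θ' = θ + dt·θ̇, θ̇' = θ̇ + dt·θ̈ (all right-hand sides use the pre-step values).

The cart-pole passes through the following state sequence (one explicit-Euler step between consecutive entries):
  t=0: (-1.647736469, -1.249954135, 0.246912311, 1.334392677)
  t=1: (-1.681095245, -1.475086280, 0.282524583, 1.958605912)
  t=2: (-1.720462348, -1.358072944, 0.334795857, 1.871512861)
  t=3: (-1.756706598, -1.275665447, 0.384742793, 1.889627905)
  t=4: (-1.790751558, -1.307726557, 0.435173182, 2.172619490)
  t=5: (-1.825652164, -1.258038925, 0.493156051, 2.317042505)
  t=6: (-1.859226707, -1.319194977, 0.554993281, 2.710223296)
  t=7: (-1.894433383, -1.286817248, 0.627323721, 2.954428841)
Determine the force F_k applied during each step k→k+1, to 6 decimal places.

step 0→1:
  ẍ = (ẋ'−ẋ)/dt = (-1.475086280−-1.249954135)/0.026688 = -8.435707
  θ̈ = (θ̇'−θ̇)/dt = (1.958605912−1.334392677)/0.026688 = 23.389285
  sinθ=0.244411, cosθ=0.969672
  F = (M+m)·ẍ + m·l·cosθ·θ̈ − m·l·sinθ·θ̇² = -14.483999 + 0.685822 − 0.013160 = -13.811337
step 1→2:
  ẍ = (ẋ'−ẋ)/dt = (-1.358072944−-1.475086280)/0.026688 = 4.384492
  θ̈ = (θ̇'−θ̇)/dt = (1.871512861−1.958605912)/0.026688 = -3.263379
  sinθ=0.278781, cosθ=0.960355
  F = (M+m)·ẍ + m·l·cosθ·θ̈ − m·l·sinθ·θ̇² = 7.528117 + -0.094770 − 0.032339 = 7.401008
step 2→3:
  ẍ = (ẋ'−ẋ)/dt = (-1.275665447−-1.358072944)/0.026688 = 3.087811
  θ̈ = (θ̇'−θ̇)/dt = (1.889627905−1.871512861)/0.026688 = 0.678771
  sinθ=0.328576, cosθ=0.944477
  F = (M+m)·ẍ + m·l·cosθ·θ̈ − m·l·sinθ·θ̇² = 5.301731 + 0.019386 − 0.034801 = 5.286316
step 3→4:
  ẍ = (ẋ'−ẋ)/dt = (-1.307726557−-1.275665447)/0.026688 = -1.201331
  θ̈ = (θ̇'−θ̇)/dt = (2.172619490−1.889627905)/0.026688 = 10.603701
  sinθ=0.375321, cosθ=0.926895
  F = (M+m)·ẍ + m·l·cosθ·θ̈ − m·l·sinθ·θ̇² = -2.062669 + 0.297206 − 0.040525 = -1.805988
step 4→5:
  ẍ = (ẋ'−ẋ)/dt = (-1.258038925−-1.307726557)/0.026688 = 1.861797
  θ̈ = (θ̇'−θ̇)/dt = (2.317042505−2.172619490)/0.026688 = 5.411534
  sinθ=0.421567, cosθ=0.906797
  F = (M+m)·ẍ + m·l·cosθ·θ̈ − m·l·sinθ·θ̇² = 3.196681 + 0.148389 − 0.060173 = 3.284896
step 5→6:
  ẍ = (ẋ'−ẋ)/dt = (-1.319194977−-1.258038925)/0.026688 = -2.291519
  θ̈ = (θ̇'−θ̇)/dt = (2.710223296−2.317042505)/0.026688 = 14.732494
  sinθ=0.473408, cosθ=0.880843
  F = (M+m)·ẍ + m·l·cosθ·θ̈ − m·l·sinθ·θ̇² = -3.934508 + 0.392414 − 0.076855 = -3.618949
step 6→7:
  ẍ = (ẋ'−ẋ)/dt = (-1.286817248−-1.319194977)/0.026688 = 1.213194
  θ̈ = (θ̇'−θ̇)/dt = (2.954428841−2.710223296)/0.026688 = 9.150388
  sinθ=0.526938, cosθ=0.849904
  F = (M+m)·ẍ + m·l·cosθ·θ̈ − m·l·sinθ·θ̇² = 2.083039 + 0.235168 − 0.117041 = 2.201166

F_0 = -13.811337 N
F_1 = 7.401008 N
F_2 = 5.286316 N
F_3 = -1.805988 N
F_4 = 3.284896 N
F_5 = -3.618949 N
F_6 = 2.201166 N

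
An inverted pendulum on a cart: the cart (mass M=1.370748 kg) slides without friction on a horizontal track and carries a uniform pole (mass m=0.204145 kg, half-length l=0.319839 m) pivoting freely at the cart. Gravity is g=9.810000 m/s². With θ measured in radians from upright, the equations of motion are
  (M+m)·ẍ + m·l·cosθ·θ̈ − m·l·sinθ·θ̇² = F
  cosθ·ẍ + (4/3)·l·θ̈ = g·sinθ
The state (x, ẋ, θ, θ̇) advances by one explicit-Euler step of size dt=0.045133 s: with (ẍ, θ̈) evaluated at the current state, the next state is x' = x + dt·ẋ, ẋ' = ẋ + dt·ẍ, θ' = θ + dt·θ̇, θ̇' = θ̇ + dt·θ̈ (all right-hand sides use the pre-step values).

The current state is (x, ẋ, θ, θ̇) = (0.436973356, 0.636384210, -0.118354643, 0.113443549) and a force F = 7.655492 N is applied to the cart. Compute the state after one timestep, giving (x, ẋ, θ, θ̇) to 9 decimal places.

(0.465695285, 0.884614165, -0.113234595, -0.587158693)

sinθ=-0.118078521, cosθ=0.993004261
temp = (F + m·l·θ̇²·sinθ)/(M+m) = (7.655492 + -0.000099220)/1.574893 = 4.860897077
θ̈ = (g·sinθ − cosθ·temp)/(l·(4/3 − m·cos²θ/(M+m))) = -15.523059443
ẍ = temp − m·l·θ̈·cosθ/(M+m) = 5.499965775
Euler: x'=0.436973356+0.045133·0.636384210=0.465695285, ẋ'=0.636384210+0.045133·5.499965775=0.884614165
       θ'=-0.118354643+0.045133·0.113443549=-0.113234595, θ̇'=0.113443549+0.045133·-15.523059443=-0.587158693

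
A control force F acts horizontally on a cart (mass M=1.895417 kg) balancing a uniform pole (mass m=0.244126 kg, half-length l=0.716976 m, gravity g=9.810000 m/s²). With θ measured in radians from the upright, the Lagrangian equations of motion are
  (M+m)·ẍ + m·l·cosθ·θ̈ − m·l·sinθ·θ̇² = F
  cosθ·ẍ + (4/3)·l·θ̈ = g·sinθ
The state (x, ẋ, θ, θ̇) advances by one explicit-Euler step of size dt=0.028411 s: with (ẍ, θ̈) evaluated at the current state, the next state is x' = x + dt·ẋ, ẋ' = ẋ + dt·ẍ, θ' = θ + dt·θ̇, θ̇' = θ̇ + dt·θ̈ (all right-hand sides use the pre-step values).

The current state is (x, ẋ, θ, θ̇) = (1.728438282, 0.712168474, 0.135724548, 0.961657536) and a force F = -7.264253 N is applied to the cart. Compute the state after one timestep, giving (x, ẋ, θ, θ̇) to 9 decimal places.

(1.748671701, 0.603686116, 0.163046200, 1.113542036)

sinθ=0.135308231, cosθ=0.990803554
temp = (F + m·l·θ̇²·sinθ)/(M+m) = (-7.264253 + 0.021901999)/2.139543 = -3.384999040
θ̈ = (g·sinθ − cosθ·temp)/(l·(4/3 − m·cos²θ/(M+m))) = 5.345975154
ẍ = temp − m·l·θ̈·cosθ/(M+m) = -3.818322424
Euler: x'=1.728438282+0.028411·0.712168474=1.748671701, ẋ'=0.712168474+0.028411·-3.818322424=0.603686116
       θ'=0.135724548+0.028411·0.961657536=0.163046200, θ̇'=0.961657536+0.028411·5.345975154=1.113542036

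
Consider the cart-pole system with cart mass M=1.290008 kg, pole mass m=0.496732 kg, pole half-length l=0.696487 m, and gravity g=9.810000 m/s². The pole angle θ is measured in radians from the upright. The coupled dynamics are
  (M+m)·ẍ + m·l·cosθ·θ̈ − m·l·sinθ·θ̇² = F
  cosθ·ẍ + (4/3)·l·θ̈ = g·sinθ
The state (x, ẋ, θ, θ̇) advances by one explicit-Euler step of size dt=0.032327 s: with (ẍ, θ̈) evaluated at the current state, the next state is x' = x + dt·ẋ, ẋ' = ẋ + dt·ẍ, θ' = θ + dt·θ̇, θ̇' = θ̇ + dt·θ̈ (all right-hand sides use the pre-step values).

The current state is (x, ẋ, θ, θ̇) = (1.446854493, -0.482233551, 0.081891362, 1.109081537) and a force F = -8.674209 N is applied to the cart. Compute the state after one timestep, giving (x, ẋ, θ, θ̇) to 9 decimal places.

(1.431265329, -0.686173015, 0.117744641, 1.355888405)

sinθ=0.081799863, cosθ=0.996648776
temp = (F + m·l·θ̇²·sinθ)/(M+m) = (-8.674209 + 0.034810854)/1.786740 = -4.835285574
θ̈ = (g·sinθ − cosθ·temp)/(l·(4/3 − m·cos²θ/(M+m))) = 7.634697562
ẍ = temp − m·l·θ̈·cosθ/(M+m) = -6.308641820
Euler: x'=1.446854493+0.032327·-0.482233551=1.431265329, ẋ'=-0.482233551+0.032327·-6.308641820=-0.686173015
       θ'=0.081891362+0.032327·1.109081537=0.117744641, θ̇'=1.109081537+0.032327·7.634697562=1.355888405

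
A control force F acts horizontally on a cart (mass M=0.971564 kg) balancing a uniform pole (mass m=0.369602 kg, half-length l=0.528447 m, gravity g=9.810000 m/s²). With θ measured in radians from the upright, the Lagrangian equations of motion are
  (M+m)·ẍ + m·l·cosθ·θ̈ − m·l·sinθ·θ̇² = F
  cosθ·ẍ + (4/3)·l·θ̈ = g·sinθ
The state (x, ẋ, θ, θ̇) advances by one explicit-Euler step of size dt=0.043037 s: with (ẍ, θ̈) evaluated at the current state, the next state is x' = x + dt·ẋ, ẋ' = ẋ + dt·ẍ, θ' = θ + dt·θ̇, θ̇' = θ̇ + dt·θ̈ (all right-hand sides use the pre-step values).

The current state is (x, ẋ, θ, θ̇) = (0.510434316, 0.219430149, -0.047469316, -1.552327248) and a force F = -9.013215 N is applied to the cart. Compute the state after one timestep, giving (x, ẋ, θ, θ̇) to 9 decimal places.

sinθ=-0.047451491, cosθ=0.998873544
temp = (F + m·l·θ̇²·sinθ)/(M+m) = (-9.013215 + -0.022333262)/1.341166 = -6.737084196
θ̈ = (g·sinθ − cosθ·temp)/(l·(4/3 − m·cos²θ/(M+m))) = 11.199844706
ẍ = temp − m·l·θ̈·cosθ/(M+m) = -8.366289163
Euler: x'=0.510434316+0.043037·0.219430149=0.519877931, ẋ'=0.219430149+0.043037·-8.366289163=-0.140629838
       θ'=-0.047469316+0.043037·-1.552327248=-0.114276824, θ̇'=-1.552327248+0.043037·11.199844706=-1.070319531

(0.519877931, -0.140629838, -0.114276824, -1.070319531)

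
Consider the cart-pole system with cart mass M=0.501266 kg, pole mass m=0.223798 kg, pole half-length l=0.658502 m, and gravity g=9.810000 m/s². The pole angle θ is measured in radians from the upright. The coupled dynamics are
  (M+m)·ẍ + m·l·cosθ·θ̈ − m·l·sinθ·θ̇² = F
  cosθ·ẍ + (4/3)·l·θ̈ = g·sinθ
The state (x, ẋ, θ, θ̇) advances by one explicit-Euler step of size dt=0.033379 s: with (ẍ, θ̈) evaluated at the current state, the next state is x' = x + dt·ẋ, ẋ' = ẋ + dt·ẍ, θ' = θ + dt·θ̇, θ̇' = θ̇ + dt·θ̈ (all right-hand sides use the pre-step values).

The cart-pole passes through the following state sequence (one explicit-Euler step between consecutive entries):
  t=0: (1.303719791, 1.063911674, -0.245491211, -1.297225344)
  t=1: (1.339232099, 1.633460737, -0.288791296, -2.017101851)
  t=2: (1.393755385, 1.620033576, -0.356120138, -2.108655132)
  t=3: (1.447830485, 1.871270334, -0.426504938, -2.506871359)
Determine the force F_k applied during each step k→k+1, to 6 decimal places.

step 0→1:
  ẍ = (ẋ'−ẋ)/dt = (1.633460737−1.063911674)/0.033379 = 17.063095
  θ̈ = (θ̇'−θ̇)/dt = (-2.017101851−-1.297225344)/0.033379 = -21.566749
  sinθ=-0.243033, cosθ=0.970018
  F = (M+m)·ẍ + m·l·cosθ·θ̈ − m·l·sinθ·θ̇² = 12.371836 + -3.083030 − -0.060271 = 9.349077
step 1→2:
  ẍ = (ẋ'−ẋ)/dt = (1.620033576−1.633460737)/0.033379 = -0.402264
  θ̈ = (θ̇'−θ̇)/dt = (-2.108655132−-2.017101851)/0.033379 = -2.742841
  sinθ=-0.284794, cosθ=0.958589
  F = (M+m)·ẍ + m·l·cosθ·θ̈ − m·l·sinθ·θ̇² = -0.291667 + -0.387477 − -0.170765 = -0.508379
step 2→3:
  ẍ = (ẋ'−ẋ)/dt = (1.871270334−1.620033576)/0.033379 = 7.526791
  θ̈ = (θ̇'−θ̇)/dt = (-2.506871359−-2.108655132)/0.033379 = -11.930143
  sinθ=-0.348640, cosθ=0.937257
  F = (M+m)·ẍ + m·l·cosθ·θ̈ − m·l·sinθ·θ̇² = 5.457405 + -1.647849 − -0.228456 = 4.038012

F_0 = 9.349077 N
F_1 = -0.508379 N
F_2 = 4.038012 N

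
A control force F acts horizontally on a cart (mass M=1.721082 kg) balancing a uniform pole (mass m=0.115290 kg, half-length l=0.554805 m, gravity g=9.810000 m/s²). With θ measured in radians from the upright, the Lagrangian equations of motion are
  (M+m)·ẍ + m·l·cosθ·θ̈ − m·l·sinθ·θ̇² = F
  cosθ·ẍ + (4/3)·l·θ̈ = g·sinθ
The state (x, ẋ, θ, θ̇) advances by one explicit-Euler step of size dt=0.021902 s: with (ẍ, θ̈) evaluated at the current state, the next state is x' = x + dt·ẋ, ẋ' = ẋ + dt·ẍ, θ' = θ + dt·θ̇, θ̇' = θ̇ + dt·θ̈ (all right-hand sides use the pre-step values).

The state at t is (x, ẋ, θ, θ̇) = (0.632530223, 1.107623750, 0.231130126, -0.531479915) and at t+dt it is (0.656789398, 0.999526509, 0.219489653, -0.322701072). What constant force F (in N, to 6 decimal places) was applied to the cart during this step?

F = -8.474034 N

ẍ = (ẋ'−ẋ)/dt = (0.999526509−1.107623750)/0.021902 = -4.935496
θ̈ = (θ̇'−θ̇)/dt = (-0.322701072−-0.531479915)/0.021902 = 9.532410
sinθ=0.229078, cosθ=0.973408
F = (M+m)·ẍ + m·l·cosθ·θ̈ − m·l·sinθ·θ̇² = -9.063407 + 0.593512 − 0.004139 = -8.474034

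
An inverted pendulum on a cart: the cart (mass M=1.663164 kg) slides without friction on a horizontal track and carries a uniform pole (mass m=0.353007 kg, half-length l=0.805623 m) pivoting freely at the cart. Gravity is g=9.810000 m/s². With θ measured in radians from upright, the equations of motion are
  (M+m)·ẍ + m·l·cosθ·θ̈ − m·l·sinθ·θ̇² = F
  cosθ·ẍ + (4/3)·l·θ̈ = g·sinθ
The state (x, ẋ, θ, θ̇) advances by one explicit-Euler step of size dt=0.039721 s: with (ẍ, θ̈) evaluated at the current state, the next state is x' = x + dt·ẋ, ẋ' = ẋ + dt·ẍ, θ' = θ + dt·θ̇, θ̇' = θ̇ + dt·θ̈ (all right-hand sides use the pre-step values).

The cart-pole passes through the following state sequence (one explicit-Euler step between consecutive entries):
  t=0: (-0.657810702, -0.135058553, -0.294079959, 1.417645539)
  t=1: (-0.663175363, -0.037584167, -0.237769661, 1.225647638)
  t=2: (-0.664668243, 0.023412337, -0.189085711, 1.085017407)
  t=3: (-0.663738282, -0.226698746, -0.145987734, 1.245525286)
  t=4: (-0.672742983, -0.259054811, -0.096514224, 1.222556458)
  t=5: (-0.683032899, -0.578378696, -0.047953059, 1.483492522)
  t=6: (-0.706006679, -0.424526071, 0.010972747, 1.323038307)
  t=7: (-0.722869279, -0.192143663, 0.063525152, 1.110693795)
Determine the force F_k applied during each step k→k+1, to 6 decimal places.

F_0 = 3.797670 N
F_1 = 2.218161 N
F_2 = -11.503581 N
F_3 = -1.740861 N
F_4 = -14.307851 N
F_5 = 6.691817 N
F_6 = 10.269645 N

step 0→1:
  ẍ = (ẋ'−ẋ)/dt = (-0.037584167−-0.135058553)/0.039721 = 2.453976
  θ̈ = (θ̇'−θ̇)/dt = (1.225647638−1.417645539)/0.039721 = -4.833662
  sinθ=-0.289859, cosθ=0.957069
  F = (M+m)·ẍ + m·l·cosθ·θ̈ − m·l·sinθ·θ̇² = 4.947636 + -1.315633 − -0.165668 = 3.797670
step 1→2:
  ẍ = (ẋ'−ẋ)/dt = (0.023412337−-0.037584167)/0.039721 = 1.535624
  θ̈ = (θ̇'−θ̇)/dt = (1.085017407−1.225647638)/0.039721 = -3.540450
  sinθ=-0.235536, cosθ=0.971866
  F = (M+m)·ẍ + m·l·cosθ·θ̈ − m·l·sinθ·θ̇² = 3.096080 + -0.978543 − -0.100624 = 2.218161
step 2→3:
  ẍ = (ẋ'−ẋ)/dt = (-0.226698746−0.023412337)/0.039721 = -6.296697
  θ̈ = (θ̇'−θ̇)/dt = (1.245525286−1.085017407)/0.039721 = 4.040882
  sinθ=-0.187961, cosθ=0.982176
  F = (M+m)·ẍ + m·l·cosθ·θ̈ − m·l·sinθ·θ̇² = -12.695217 + 1.128706 − -0.062930 = -11.503581
step 3→4:
  ẍ = (ẋ'−ẋ)/dt = (-0.259054811−-0.226698746)/0.039721 = -0.814583
  θ̈ = (θ̇'−θ̇)/dt = (1.222556458−1.245525286)/0.039721 = -0.578254
  sinθ=-0.145470, cosθ=0.989363
  F = (M+m)·ẍ + m·l·cosθ·θ̈ − m·l·sinθ·θ̇² = -1.642339 + -0.162701 − -0.064179 = -1.740861
step 4→5:
  ẍ = (ẋ'−ẋ)/dt = (-0.578378696−-0.259054811)/0.039721 = -8.039170
  θ̈ = (θ̇'−θ̇)/dt = (1.483492522−1.222556458)/0.039721 = 6.569222
  sinθ=-0.096364, cosθ=0.995346
  F = (M+m)·ẍ + m·l·cosθ·θ̈ − m·l·sinθ·θ̇² = -16.208342 + 1.859530 − -0.040961 = -14.307851
step 5→6:
  ẍ = (ẋ'−ẋ)/dt = (-0.424526071−-0.578378696)/0.039721 = 3.873332
  θ̈ = (θ̇'−θ̇)/dt = (1.323038307−1.483492522)/0.039721 = -4.039531
  sinθ=-0.047935, cosθ=0.998850
  F = (M+m)·ẍ + m·l·cosθ·θ̈ − m·l·sinθ·θ̇² = 7.809300 + -1.147484 − -0.030001 = 6.691817
step 6→7:
  ẍ = (ẋ'−ẋ)/dt = (-0.192143663−-0.424526071)/0.039721 = 5.850367
  θ̈ = (θ̇'−θ̇)/dt = (1.110693795−1.323038307)/0.039721 = -5.345900
  sinθ=0.010973, cosθ=0.999940
  F = (M+m)·ẍ + m·l·cosθ·θ̈ − m·l·sinθ·θ̇² = 11.795339 + -1.520232 − 0.005462 = 10.269645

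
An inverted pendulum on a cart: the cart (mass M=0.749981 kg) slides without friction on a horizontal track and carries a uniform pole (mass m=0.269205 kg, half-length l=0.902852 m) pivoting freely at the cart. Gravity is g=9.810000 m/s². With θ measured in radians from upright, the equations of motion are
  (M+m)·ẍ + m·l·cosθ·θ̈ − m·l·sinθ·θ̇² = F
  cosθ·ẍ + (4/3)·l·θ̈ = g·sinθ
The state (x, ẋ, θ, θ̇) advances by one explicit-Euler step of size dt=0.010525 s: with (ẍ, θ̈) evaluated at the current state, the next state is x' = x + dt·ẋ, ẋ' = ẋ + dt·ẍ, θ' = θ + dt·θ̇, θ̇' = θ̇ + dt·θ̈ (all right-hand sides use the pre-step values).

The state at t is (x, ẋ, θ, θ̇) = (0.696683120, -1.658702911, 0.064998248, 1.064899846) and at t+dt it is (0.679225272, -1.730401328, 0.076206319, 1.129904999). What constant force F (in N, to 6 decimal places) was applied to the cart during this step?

ẍ = (ẋ'−ẋ)/dt = (-1.730401328−-1.658702911)/0.010525 = -6.812201
θ̈ = (θ̇'−θ̇)/dt = (1.129904999−1.064899846)/0.010525 = 6.176262
sinθ=0.064952, cosθ=0.997888
F = (M+m)·ẍ + m·l·cosθ·θ̈ − m·l·sinθ·θ̇² = -6.942900 + 1.497985 − 0.017902 = -5.462818

F = -5.462818 N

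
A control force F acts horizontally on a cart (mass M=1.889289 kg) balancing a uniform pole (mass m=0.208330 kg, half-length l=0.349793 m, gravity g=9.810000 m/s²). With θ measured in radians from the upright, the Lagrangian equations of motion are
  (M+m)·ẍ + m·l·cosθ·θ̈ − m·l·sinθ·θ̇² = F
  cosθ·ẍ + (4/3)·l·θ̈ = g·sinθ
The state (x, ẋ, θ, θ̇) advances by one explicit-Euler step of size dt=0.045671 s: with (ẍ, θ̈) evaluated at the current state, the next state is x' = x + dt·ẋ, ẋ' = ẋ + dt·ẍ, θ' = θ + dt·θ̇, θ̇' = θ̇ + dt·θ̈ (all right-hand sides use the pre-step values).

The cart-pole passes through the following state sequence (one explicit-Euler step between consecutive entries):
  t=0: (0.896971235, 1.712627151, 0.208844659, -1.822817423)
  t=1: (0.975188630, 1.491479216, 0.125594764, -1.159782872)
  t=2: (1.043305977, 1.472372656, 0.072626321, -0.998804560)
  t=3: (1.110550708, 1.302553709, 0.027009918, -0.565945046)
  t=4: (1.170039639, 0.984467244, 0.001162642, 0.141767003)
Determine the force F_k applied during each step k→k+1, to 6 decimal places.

F_0 = -9.172337 N
F_1 = -0.634989 N
F_2 = -7.116026 N
F_3 = -13.481184 N

step 0→1:
  ẍ = (ẋ'−ẋ)/dt = (1.491479216−1.712627151)/0.045671 = -4.842196
  θ̈ = (θ̇'−θ̇)/dt = (-1.159782872−-1.822817423)/0.045671 = 14.517627
  sinθ=0.207330, cosθ=0.978271
  F = (M+m)·ẍ + m·l·cosθ·θ̈ − m·l·sinθ·θ̇² = -10.157082 + 1.034946 − 0.050201 = -9.172337
step 1→2:
  ẍ = (ẋ'−ẋ)/dt = (1.472372656−1.491479216)/0.045671 = -0.418352
  θ̈ = (θ̇'−θ̇)/dt = (-0.998804560−-1.159782872)/0.045671 = 3.524738
  sinθ=0.125265, cosθ=0.992123
  F = (M+m)·ẍ + m·l·cosθ·θ̈ − m·l·sinθ·θ̇² = -0.877543 + 0.254833 − 0.012279 = -0.634989
step 2→3:
  ẍ = (ẋ'−ẋ)/dt = (1.302553709−1.472372656)/0.045671 = -3.718310
  θ̈ = (θ̇'−θ̇)/dt = (-0.565945046−-0.998804560)/0.045671 = 9.477776
  sinθ=0.072562, cosθ=0.997364
  F = (M+m)·ẍ + m·l·cosθ·θ̈ − m·l·sinθ·θ̇² = -7.799598 + 0.688847 − 0.005275 = -7.116026
step 3→4:
  ẍ = (ẋ'−ẋ)/dt = (0.984467244−1.302553709)/0.045671 = -6.964736
  θ̈ = (θ̇'−θ̇)/dt = (0.141767003−-0.565945046)/0.045671 = 15.495874
  sinθ=0.027007, cosθ=0.999635
  F = (M+m)·ẍ + m·l·cosθ·θ̈ − m·l·sinθ·θ̇² = -14.609363 + 1.128809 − 0.000630 = -13.481184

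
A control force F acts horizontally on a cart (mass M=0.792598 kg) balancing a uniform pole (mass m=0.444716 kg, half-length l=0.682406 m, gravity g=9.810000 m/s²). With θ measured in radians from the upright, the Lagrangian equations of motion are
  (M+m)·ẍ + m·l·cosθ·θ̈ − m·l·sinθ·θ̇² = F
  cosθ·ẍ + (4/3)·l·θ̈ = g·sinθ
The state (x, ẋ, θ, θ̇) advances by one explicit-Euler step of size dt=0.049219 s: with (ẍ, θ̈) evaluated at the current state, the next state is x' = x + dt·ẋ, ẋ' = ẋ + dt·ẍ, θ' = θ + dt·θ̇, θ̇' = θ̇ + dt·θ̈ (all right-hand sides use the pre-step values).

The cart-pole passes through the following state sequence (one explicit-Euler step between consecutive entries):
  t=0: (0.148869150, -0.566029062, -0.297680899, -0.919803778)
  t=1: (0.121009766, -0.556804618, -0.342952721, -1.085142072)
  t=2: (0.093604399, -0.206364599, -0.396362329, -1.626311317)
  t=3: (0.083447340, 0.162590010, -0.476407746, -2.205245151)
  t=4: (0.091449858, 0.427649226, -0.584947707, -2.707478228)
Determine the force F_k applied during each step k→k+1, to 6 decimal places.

step 0→1:
  ẍ = (ẋ'−ẋ)/dt = (-0.556804618−-0.566029062)/0.049219 = 0.187416
  θ̈ = (θ̇'−θ̇)/dt = (-1.085142072−-0.919803778)/0.049219 = -3.359237
  sinθ=-0.293304, cosθ=0.956019
  F = (M+m)·ẍ + m·l·cosθ·θ̈ − m·l·sinθ·θ̇² = 0.231893 + -0.974615 − -0.075307 = -0.667415
step 1→2:
  ẍ = (ẋ'−ẋ)/dt = (-0.206364599−-0.556804618)/0.049219 = 7.120015
  θ̈ = (θ̇'−θ̇)/dt = (-1.626311317−-1.085142072)/0.049219 = -10.995129
  sinθ=-0.336269, cosθ=0.941766
  F = (M+m)·ẍ + m·l·cosθ·θ̈ − m·l·sinθ·θ̇² = 8.809694 + -3.142453 − -0.120167 = 5.787408
step 2→3:
  ẍ = (ẋ'−ẋ)/dt = (0.162590010−-0.206364599)/0.049219 = 7.496183
  θ̈ = (θ̇'−θ̇)/dt = (-2.205245151−-1.626311317)/0.049219 = -11.762405
  sinθ=-0.386065, cosθ=0.922471
  F = (M+m)·ẍ + m·l·cosθ·θ̈ − m·l·sinθ·θ̇² = 9.275132 + -3.292871 − -0.309880 = 6.292141
step 3→4:
  ẍ = (ẋ'−ẋ)/dt = (0.427649226−0.162590010)/0.049219 = 5.385303
  θ̈ = (θ̇'−θ̇)/dt = (-2.707478228−-2.205245151)/0.049219 = -10.204049
  sinθ=-0.458590, cosθ=0.888648
  F = (M+m)·ẍ + m·l·cosθ·θ̈ − m·l·sinθ·θ̇² = 6.663310 + -2.751870 − -0.676805 = 4.588246

F_0 = -0.667415 N
F_1 = 5.787408 N
F_2 = 6.292141 N
F_3 = 4.588246 N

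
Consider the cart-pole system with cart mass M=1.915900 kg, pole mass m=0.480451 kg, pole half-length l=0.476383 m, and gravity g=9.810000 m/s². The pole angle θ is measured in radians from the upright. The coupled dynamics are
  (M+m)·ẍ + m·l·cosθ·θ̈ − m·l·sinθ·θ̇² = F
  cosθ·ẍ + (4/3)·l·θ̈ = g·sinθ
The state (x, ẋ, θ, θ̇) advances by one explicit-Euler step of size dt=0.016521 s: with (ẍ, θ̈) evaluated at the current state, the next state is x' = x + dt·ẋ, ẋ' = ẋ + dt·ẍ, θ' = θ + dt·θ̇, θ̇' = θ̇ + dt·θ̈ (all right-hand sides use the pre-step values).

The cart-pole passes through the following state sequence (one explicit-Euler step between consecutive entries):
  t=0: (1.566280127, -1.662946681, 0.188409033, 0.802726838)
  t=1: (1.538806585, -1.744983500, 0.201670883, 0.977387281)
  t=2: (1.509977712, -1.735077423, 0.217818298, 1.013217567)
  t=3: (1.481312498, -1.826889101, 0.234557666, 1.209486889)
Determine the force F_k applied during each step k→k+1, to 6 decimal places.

step 0→1:
  ẍ = (ẋ'−ẋ)/dt = (-1.744983500−-1.662946681)/0.016521 = -4.965609
  θ̈ = (θ̇'−θ̇)/dt = (0.977387281−0.802726838)/0.016521 = 10.572026
  sinθ=0.187296, cosθ=0.982303
  F = (M+m)·ẍ + m·l·cosθ·θ̈ − m·l·sinθ·θ̇² = -11.899341 + 2.376891 − 0.027623 = -9.550073
step 1→2:
  ẍ = (ẋ'−ẋ)/dt = (-1.735077423−-1.744983500)/0.016521 = 0.599605
  θ̈ = (θ̇'−θ̇)/dt = (1.013217567−0.977387281)/0.016521 = 2.168772
  sinθ=0.200307, cosθ=0.979733
  F = (M+m)·ẍ + m·l·cosθ·θ̈ − m·l·sinθ·θ̇² = 1.436864 + 0.486326 − 0.043796 = 1.879394
step 2→3:
  ẍ = (ẋ'−ẋ)/dt = (-1.826889101−-1.735077423)/0.016521 = -5.557271
  θ̈ = (θ̇'−θ̇)/dt = (1.209486889−1.013217567)/0.016521 = 11.879990
  sinθ=0.216100, cosθ=0.976371
  F = (M+m)·ẍ + m·l·cosθ·θ̈ − m·l·sinθ·θ̇² = -13.317172 + 2.654828 − 0.050777 = -10.713121

F_0 = -9.550073 N
F_1 = 1.879394 N
F_2 = -10.713121 N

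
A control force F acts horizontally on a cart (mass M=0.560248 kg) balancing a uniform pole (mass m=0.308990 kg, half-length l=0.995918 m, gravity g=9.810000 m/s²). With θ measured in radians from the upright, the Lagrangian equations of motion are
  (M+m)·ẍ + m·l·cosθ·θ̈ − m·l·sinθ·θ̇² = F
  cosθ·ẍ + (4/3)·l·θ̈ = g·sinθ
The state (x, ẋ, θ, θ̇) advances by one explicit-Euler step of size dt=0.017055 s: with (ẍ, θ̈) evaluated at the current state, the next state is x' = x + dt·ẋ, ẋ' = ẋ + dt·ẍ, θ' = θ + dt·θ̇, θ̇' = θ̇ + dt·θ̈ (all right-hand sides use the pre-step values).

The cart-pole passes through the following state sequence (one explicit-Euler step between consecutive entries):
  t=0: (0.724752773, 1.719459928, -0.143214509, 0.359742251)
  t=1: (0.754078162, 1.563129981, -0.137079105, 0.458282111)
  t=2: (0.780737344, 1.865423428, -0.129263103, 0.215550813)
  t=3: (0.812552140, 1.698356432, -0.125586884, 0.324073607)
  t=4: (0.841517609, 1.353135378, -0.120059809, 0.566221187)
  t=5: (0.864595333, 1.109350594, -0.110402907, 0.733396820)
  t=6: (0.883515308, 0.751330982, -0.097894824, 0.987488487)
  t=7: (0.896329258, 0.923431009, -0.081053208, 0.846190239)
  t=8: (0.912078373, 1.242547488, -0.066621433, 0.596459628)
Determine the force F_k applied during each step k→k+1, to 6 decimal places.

step 0→1:
  ẍ = (ẋ'−ẋ)/dt = (1.563129981−1.719459928)/0.017055 = -9.166224
  θ̈ = (θ̇'−θ̇)/dt = (0.458282111−0.359742251)/0.017055 = 5.777770
  sinθ=-0.142725, cosθ=0.989762
  F = (M+m)·ẍ + m·l·cosθ·θ̈ − m·l·sinθ·θ̇² = -7.967630 + 1.759783 − -0.005684 = -6.202163
step 1→2:
  ẍ = (ẋ'−ẋ)/dt = (1.865423428−1.563129981)/0.017055 = 17.724623
  θ̈ = (θ̇'−θ̇)/dt = (0.215550813−0.458282111)/0.017055 = -14.232266
  sinθ=-0.136650, cosθ=0.990619
  F = (M+m)·ẍ + m·l·cosθ·θ̈ − m·l·sinθ·θ̇² = 15.406916 + -4.338593 − -0.008832 = 11.077155
step 2→3:
  ẍ = (ẋ'−ẋ)/dt = (1.698356432−1.865423428)/0.017055 = -9.795778
  θ̈ = (θ̇'−θ̇)/dt = (0.324073607−0.215550813)/0.017055 = 6.363107
  sinθ=-0.128903, cosθ=0.991657
  F = (M+m)·ẍ + m·l·cosθ·θ̈ − m·l·sinθ·θ̇² = -8.514863 + 1.941775 − -0.001843 = -6.571245
step 3→4:
  ẍ = (ẋ'−ẋ)/dt = (1.353135378−1.698356432)/0.017055 = -20.241633
  θ̈ = (θ̇'−θ̇)/dt = (0.566221187−0.324073607)/0.017055 = 14.198040
  sinθ=-0.125257, cosθ=0.992124
  F = (M+m)·ẍ + m·l·cosθ·θ̈ − m·l·sinθ·θ̇² = -17.594797 + 4.334735 − -0.004048 = -13.256014
step 4→5:
  ẍ = (ẋ'−ẋ)/dt = (1.109350594−1.353135378)/0.017055 = -14.294036
  θ̈ = (θ̇'−θ̇)/dt = (0.733396820−0.566221187)/0.017055 = 9.802148
  sinθ=-0.119772, cosθ=0.992801
  F = (M+m)·ẍ + m·l·cosθ·θ̈ − m·l·sinθ·θ̇² = -12.424919 + 2.994689 − -0.011817 = -9.418414
step 5→6:
  ẍ = (ẋ'−ẋ)/dt = (0.751330982−1.109350594)/0.017055 = -20.992062
  θ̈ = (θ̇'−θ̇)/dt = (0.987488487−0.733396820)/0.017055 = 14.898368
  sinθ=-0.110179, cosθ=0.993912
  F = (M+m)·ẍ + m·l·cosθ·θ̈ − m·l·sinθ·θ̇² = -18.247098 + 4.556743 − -0.018237 = -13.672118
step 6→7:
  ẍ = (ẋ'−ẋ)/dt = (0.923431009−0.751330982)/0.017055 = 10.090884
  θ̈ = (θ̇'−θ̇)/dt = (0.846190239−0.987488487)/0.017055 = -8.284858
  sinθ=-0.097739, cosθ=0.995212
  F = (M+m)·ẍ + m·l·cosθ·θ̈ − m·l·sinθ·θ̇² = 8.771380 + -2.537282 − -0.029329 = 6.263427
step 7→8:
  ẍ = (ẋ'−ẋ)/dt = (1.242547488−0.923431009)/0.017055 = 18.711022
  θ̈ = (θ̇'−θ̇)/dt = (0.596459628−0.846190239)/0.017055 = -14.642663
  sinθ=-0.080964, cosθ=0.996717
  F = (M+m)·ẍ + m·l·cosθ·θ̈ − m·l·sinθ·θ̇² = 16.264331 + -4.491174 − -0.017840 = 11.790997

F_0 = -6.202163 N
F_1 = 11.077155 N
F_2 = -6.571245 N
F_3 = -13.256014 N
F_4 = -9.418414 N
F_5 = -13.672118 N
F_6 = 6.263427 N
F_7 = 11.790997 N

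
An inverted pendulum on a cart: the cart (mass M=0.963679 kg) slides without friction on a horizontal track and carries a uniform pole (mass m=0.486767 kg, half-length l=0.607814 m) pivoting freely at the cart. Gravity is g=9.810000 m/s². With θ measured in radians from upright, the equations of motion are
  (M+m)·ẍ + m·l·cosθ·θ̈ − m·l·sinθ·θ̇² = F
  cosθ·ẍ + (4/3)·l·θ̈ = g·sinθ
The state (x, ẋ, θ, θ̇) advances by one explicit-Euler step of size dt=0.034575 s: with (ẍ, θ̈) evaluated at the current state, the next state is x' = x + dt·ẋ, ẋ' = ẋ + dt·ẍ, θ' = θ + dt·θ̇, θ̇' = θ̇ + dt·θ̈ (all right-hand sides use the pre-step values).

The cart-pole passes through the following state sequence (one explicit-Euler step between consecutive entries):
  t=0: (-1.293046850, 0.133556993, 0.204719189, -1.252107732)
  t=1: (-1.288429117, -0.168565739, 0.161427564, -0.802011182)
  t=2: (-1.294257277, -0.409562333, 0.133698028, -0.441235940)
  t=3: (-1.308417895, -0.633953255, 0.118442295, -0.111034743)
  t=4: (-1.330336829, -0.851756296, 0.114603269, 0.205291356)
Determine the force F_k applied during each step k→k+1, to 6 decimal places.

F_0 = -8.997441 N
F_1 = -7.093493 N
F_2 = -6.620670 N
F_3 = -6.449536 N

step 0→1:
  ẍ = (ẋ'−ẋ)/dt = (-0.168565739−0.133556993)/0.034575 = -8.738185
  θ̈ = (θ̇'−θ̇)/dt = (-0.802011182−-1.252107732)/0.034575 = 13.017977
  sinθ=0.203292, cosθ=0.979118
  F = (M+m)·ẍ + m·l·cosθ·θ̈ − m·l·sinθ·θ̇² = -12.674265 + 3.771120 − 0.094297 = -8.997441
step 1→2:
  ẍ = (ẋ'−ẋ)/dt = (-0.409562333−-0.168565739)/0.034575 = -6.970256
  θ̈ = (θ̇'−θ̇)/dt = (-0.441235940−-0.802011182)/0.034575 = 10.434570
  sinθ=0.160727, cosθ=0.986999
  F = (M+m)·ẍ + m·l·cosθ·θ̈ − m·l·sinθ·θ̇² = -10.109980 + 3.047074 − 0.030587 = -7.093493
step 2→3:
  ẍ = (ẋ'−ẋ)/dt = (-0.633953255−-0.409562333)/0.034575 = -6.489976
  θ̈ = (θ̇'−θ̇)/dt = (-0.111034743−-0.441235940)/0.034575 = 9.550288
  sinθ=0.133300, cosθ=0.991076
  F = (M+m)·ẍ + m·l·cosθ·θ̈ − m·l·sinθ·θ̇² = -9.413360 + 2.800368 − 0.007678 = -6.620670
step 3→4:
  ẍ = (ẋ'−ẋ)/dt = (-0.851756296−-0.633953255)/0.034575 = -6.299437
  θ̈ = (θ̇'−θ̇)/dt = (0.205291356−-0.111034743)/0.034575 = 9.148983
  sinθ=0.118166, cosθ=0.992994
  F = (M+m)·ẍ + m·l·cosθ·θ̈ − m·l·sinθ·θ̇² = -9.136993 + 2.687888 − 0.000431 = -6.449536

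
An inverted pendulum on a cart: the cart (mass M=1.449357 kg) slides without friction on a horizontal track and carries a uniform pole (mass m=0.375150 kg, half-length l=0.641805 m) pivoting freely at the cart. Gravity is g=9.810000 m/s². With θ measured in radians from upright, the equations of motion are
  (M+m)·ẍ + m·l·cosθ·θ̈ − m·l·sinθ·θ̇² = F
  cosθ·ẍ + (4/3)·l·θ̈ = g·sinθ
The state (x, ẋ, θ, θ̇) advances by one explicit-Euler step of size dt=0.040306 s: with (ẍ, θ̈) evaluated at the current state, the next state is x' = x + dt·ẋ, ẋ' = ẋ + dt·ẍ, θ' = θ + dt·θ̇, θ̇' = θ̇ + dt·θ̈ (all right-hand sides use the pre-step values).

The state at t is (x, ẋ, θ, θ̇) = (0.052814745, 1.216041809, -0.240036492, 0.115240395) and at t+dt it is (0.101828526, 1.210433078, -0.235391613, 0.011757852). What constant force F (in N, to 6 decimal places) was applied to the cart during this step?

F = -0.853570 N

ẍ = (ẋ'−ẋ)/dt = (1.210433078−1.216041809)/0.040306 = -0.139154
θ̈ = (θ̇'−θ̇)/dt = (0.011757852−0.115240395)/0.040306 = -2.567423
sinθ=-0.237738, cosθ=0.971329
F = (M+m)·ẍ + m·l·cosθ·θ̈ − m·l·sinθ·θ̇² = -0.253887 + -0.600443 − -0.000760 = -0.853570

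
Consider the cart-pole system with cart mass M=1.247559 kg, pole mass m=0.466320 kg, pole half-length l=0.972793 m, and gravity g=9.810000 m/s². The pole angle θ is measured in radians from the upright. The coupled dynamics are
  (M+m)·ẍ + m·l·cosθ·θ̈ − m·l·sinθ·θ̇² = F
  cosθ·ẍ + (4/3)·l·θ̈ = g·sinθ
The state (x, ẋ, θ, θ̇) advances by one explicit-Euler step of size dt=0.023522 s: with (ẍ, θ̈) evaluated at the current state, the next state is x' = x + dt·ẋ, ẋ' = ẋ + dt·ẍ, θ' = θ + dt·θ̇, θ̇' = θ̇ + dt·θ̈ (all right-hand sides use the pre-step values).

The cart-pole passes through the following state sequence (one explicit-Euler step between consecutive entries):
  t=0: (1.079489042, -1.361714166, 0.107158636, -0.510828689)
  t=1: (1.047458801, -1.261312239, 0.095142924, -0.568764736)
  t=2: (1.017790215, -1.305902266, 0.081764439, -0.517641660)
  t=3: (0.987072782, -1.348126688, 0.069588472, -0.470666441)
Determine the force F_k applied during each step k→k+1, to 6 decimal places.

step 0→1:
  ẍ = (ẋ'−ẋ)/dt = (-1.261312239−-1.361714166)/0.023522 = 4.268426
  θ̈ = (θ̇'−θ̇)/dt = (-0.568764736−-0.510828689)/0.023522 = -2.463058
  sinθ=0.106954, cosθ=0.994264
  F = (M+m)·ẍ + m·l·cosθ·θ̈ − m·l·sinθ·θ̇² = 7.315566 + -1.110915 − 0.012660 = 6.191991
step 1→2:
  ẍ = (ẋ'−ẋ)/dt = (-1.305902266−-1.261312239)/0.023522 = -1.895673
  θ̈ = (θ̇'−θ̇)/dt = (-0.517641660−-0.568764736)/0.023522 = 2.173415
  sinθ=0.094999, cosθ=0.995477
  F = (M+m)·ẍ + m·l·cosθ·θ̈ − m·l·sinθ·θ̇² = -3.248955 + 0.981474 − 0.013941 = -2.281422
step 2→3:
  ẍ = (ẋ'−ẋ)/dt = (-1.348126688−-1.305902266)/0.023522 = -1.795103
  θ̈ = (θ̇'−θ̇)/dt = (-0.470666441−-0.517641660)/0.023522 = 1.997076
  sinθ=0.081673, cosθ=0.996659
  F = (M+m)·ẍ + m·l·cosθ·θ̈ − m·l·sinθ·θ̇² = -3.076590 + 0.902913 − 0.009928 = -2.183605

F_0 = 6.191991 N
F_1 = -2.281422 N
F_2 = -2.183605 N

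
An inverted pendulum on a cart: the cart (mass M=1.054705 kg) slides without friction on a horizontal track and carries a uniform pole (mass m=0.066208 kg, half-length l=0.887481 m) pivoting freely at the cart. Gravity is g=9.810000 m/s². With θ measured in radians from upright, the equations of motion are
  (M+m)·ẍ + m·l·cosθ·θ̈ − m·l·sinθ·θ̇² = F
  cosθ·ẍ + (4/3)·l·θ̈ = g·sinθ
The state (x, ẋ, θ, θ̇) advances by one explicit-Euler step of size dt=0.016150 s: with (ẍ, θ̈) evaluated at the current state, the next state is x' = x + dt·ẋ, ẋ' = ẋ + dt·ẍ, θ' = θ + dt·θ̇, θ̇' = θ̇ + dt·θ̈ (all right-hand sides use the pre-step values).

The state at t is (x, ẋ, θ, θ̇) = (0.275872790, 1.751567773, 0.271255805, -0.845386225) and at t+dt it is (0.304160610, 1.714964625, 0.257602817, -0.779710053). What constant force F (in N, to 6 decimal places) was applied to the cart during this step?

ẍ = (ẋ'−ẋ)/dt = (1.714964625−1.751567773)/0.016150 = -2.266449
θ̈ = (θ̇'−θ̇)/dt = (-0.779710053−-0.845386225)/0.016150 = 4.066636
sinθ=0.267942, cosθ=0.963435
F = (M+m)·ẍ + m·l·cosθ·θ̈ − m·l·sinθ·θ̇² = -2.540492 + 0.230212 − 0.011252 = -2.321532

F = -2.321532 N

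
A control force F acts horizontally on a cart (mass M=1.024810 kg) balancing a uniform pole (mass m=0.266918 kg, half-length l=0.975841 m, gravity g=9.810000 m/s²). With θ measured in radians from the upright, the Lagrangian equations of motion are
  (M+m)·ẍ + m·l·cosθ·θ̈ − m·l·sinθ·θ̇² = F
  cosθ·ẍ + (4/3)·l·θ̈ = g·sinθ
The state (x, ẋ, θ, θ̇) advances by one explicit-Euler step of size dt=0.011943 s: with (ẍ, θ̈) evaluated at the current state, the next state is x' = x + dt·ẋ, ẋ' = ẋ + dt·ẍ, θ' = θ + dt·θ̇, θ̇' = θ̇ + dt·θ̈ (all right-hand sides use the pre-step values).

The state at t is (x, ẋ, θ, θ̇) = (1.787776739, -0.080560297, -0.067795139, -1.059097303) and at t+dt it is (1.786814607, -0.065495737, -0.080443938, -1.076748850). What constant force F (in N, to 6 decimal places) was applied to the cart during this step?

ẍ = (ẋ'−ẋ)/dt = (-0.065495737−-0.080560297)/0.011943 = 1.261371
θ̈ = (θ̇'−θ̇)/dt = (-1.076748850−-1.059097303)/0.011943 = -1.477983
sinθ=-0.067743, cosθ=0.997703
F = (M+m)·ẍ + m·l·cosθ·θ̈ − m·l·sinθ·θ̇² = 1.629349 + -0.384085 − -0.019792 = 1.265056

F = 1.265056 N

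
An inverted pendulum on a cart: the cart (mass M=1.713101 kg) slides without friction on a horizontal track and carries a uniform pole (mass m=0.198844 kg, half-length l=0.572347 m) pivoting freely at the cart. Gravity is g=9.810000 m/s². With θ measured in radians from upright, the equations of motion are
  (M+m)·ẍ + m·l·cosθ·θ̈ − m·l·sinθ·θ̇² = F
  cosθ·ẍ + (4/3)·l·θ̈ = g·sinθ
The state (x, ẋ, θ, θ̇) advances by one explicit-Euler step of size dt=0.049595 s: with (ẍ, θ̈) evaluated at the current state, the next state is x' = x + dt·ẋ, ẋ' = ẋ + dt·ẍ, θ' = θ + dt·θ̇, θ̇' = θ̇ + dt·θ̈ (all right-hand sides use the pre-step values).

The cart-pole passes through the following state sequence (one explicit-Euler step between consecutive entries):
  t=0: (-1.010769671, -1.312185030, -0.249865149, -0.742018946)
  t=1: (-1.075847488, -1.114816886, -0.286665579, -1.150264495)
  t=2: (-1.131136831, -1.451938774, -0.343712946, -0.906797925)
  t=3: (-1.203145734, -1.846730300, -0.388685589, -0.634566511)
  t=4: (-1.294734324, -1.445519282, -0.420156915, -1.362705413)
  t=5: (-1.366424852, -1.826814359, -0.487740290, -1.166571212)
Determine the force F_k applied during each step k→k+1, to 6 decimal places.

step 0→1:
  ẍ = (ẋ'−ẋ)/dt = (-1.114816886−-1.312185030)/0.049595 = 3.979598
  θ̈ = (θ̇'−θ̇)/dt = (-1.150264495−-0.742018946)/0.049595 = -8.231587
  sinθ=-0.247273, cosθ=0.968946
  F = (M+m)·ẍ + m·l·cosθ·θ̈ − m·l·sinθ·θ̇² = 7.608772 + -0.907726 − -0.015495 = 6.716540
step 1→2:
  ẍ = (ẋ'−ẋ)/dt = (-1.451938774−-1.114816886)/0.049595 = -6.797497
  θ̈ = (θ̇'−θ̇)/dt = (-0.906797925−-1.150264495)/0.049595 = 4.909095
  sinθ=-0.282755, cosθ=0.959192
  F = (M+m)·ẍ + m·l·cosθ·θ̈ − m·l·sinθ·θ̇² = -12.996441 + 0.535894 − -0.042577 = -12.417970
step 2→3:
  ẍ = (ẋ'−ẋ)/dt = (-1.846730300−-1.451938774)/0.049595 = -7.960309
  θ̈ = (θ̇'−θ̇)/dt = (-0.634566511−-0.906797925)/0.049595 = 5.489090
  sinθ=-0.336985, cosθ=0.941510
  F = (M+m)·ẍ + m·l·cosθ·θ̈ − m·l·sinθ·θ̇² = -15.219673 + 0.588162 − -0.031536 = -14.599975
step 3→4:
  ẍ = (ẋ'−ẋ)/dt = (-1.445519282−-1.846730300)/0.049595 = 8.089747
  θ̈ = (θ̇'−θ̇)/dt = (-1.362705413−-0.634566511)/0.049595 = -14.681700
  sinθ=-0.378972, cosθ=0.925408
  F = (M+m)·ẍ + m·l·cosθ·θ̈ − m·l·sinθ·θ̇² = 15.467152 + -1.546256 − -0.017367 = 13.938263
step 4→5:
  ẍ = (ẋ'−ẋ)/dt = (-1.826814359−-1.445519282)/0.049595 = -7.688176
  θ̈ = (θ̇'−θ̇)/dt = (-1.166571212−-1.362705413)/0.049595 = 3.954717
  sinθ=-0.407904, cosθ=0.913025
  F = (M+m)·ẍ + m·l·cosθ·θ̈ − m·l·sinθ·θ̇² = -14.699369 + 0.410932 − -0.086205 = -14.202232

F_0 = 6.716540 N
F_1 = -12.417970 N
F_2 = -14.599975 N
F_3 = 13.938263 N
F_4 = -14.202232 N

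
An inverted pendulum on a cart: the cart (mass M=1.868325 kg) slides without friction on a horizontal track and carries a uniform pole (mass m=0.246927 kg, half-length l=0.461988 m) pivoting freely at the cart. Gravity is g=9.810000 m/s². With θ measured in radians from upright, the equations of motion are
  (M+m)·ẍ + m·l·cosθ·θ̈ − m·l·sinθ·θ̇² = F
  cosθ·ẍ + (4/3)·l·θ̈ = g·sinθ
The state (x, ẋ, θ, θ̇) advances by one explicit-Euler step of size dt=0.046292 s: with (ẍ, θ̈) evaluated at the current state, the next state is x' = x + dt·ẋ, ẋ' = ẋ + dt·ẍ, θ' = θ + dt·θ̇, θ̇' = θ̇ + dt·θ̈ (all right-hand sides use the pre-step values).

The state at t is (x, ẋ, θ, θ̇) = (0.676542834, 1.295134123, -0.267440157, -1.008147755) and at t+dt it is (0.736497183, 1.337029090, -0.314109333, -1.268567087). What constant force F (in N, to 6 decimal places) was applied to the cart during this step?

ẍ = (ẋ'−ẋ)/dt = (1.337029090−1.295134123)/0.046292 = 0.905015
θ̈ = (θ̇'−θ̇)/dt = (-1.268567087−-1.008147755)/0.046292 = -5.625580
sinθ=-0.264263, cosθ=0.964451
F = (M+m)·ẍ + m·l·cosθ·θ̈ − m·l·sinθ·θ̇² = 1.914335 + -0.618937 − -0.030640 = 1.326038

F = 1.326038 N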